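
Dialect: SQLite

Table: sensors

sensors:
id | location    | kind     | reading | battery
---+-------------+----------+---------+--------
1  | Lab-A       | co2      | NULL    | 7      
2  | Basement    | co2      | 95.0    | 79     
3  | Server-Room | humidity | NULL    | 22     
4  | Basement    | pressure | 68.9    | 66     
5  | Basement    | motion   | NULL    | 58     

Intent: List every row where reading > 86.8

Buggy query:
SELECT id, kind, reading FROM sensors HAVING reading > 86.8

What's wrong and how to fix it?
Bug: HAVING filters the output of aggregation, but this query has no GROUP BY and no aggregate functions, so SQLite rejects it (HAVING clause on a non-aggregate query); the condition here is per row

Fix: Replace HAVING with WHERE since the condition applies to individual rows

Corrected query:
SELECT id, kind, reading FROM sensors WHERE reading > 86.8

Result:
id | kind | reading
---+------+--------
2  | co2  | 95     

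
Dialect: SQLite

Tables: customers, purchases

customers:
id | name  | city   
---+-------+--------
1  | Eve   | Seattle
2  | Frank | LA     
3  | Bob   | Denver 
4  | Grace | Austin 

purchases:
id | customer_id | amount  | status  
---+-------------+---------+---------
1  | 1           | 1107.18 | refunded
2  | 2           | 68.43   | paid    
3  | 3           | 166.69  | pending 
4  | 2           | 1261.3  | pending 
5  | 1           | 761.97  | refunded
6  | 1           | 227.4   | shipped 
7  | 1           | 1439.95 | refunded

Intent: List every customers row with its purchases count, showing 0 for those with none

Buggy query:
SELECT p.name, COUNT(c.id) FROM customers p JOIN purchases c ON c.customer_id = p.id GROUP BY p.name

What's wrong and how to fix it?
Bug: An inner join excludes parents with zero children

Fix: Switch to LEFT JOIN to retain unmatched parent rows

Corrected query:
SELECT p.name, COUNT(c.id) FROM customers p LEFT JOIN purchases c ON c.customer_id = p.id GROUP BY p.name

Result:
name  | COUNT(c.id)
------+------------
Bob   | 1          
Eve   | 4          
Frank | 2          
Grace | 0          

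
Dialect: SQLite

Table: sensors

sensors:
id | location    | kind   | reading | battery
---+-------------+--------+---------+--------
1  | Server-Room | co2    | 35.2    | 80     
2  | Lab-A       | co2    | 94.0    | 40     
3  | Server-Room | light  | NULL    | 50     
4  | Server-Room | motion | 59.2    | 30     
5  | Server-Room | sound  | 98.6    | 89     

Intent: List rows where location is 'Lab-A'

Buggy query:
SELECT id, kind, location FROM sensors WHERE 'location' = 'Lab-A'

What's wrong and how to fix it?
Bug: 'location' in single quotes is a string literal, not the column; the comparison is literal-vs-literal and never true

Fix: Remove the quotes around the column name (or use double quotes for an identifier)

Corrected query:
SELECT id, kind, location FROM sensors WHERE location = 'Lab-A'

Result:
id | kind | location
---+------+---------
2  | co2  | Lab-A   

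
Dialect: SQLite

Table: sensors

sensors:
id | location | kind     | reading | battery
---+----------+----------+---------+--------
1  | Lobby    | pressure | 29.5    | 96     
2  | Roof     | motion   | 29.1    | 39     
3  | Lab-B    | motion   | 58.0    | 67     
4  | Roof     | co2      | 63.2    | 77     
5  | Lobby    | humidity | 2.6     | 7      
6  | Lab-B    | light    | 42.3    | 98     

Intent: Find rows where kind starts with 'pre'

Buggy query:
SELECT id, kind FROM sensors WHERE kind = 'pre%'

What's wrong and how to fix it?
Bug: '=' compares the literal string including the % character; pattern matching needs LIKE

Fix: Replace '=' with LIKE so 'pre%' is treated as a pattern

Corrected query:
SELECT id, kind FROM sensors WHERE kind LIKE 'pre%'

Result:
id | kind    
---+---------
1  | pressure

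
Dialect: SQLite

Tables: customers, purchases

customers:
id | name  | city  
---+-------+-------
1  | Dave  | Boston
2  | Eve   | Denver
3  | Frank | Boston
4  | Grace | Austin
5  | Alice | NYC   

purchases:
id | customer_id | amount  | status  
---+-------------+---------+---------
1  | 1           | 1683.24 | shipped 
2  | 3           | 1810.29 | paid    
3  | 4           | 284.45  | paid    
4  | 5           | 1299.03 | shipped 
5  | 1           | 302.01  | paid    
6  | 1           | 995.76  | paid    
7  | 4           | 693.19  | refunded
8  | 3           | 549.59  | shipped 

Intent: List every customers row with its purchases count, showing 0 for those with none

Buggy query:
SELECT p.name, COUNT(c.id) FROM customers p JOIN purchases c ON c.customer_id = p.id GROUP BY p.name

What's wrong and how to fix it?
Bug: An inner join excludes parents with zero children

Fix: Switch to LEFT JOIN to retain unmatched parent rows

Corrected query:
SELECT p.name, COUNT(c.id) FROM customers p LEFT JOIN purchases c ON c.customer_id = p.id GROUP BY p.name

Result:
name  | COUNT(c.id)
------+------------
Alice | 1          
Dave  | 3          
Eve   | 0          
Frank | 2          
Grace | 2          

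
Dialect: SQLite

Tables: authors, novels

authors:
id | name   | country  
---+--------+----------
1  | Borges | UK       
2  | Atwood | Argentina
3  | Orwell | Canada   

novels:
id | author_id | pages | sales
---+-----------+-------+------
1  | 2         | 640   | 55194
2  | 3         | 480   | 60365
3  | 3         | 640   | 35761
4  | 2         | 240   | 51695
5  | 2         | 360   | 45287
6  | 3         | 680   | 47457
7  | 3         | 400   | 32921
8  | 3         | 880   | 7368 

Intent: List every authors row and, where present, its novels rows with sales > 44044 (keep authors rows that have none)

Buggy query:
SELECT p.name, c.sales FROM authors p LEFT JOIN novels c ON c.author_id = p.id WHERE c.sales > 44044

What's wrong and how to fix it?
Bug: Filtering c.sales in WHERE discards the NULL rows produced by LEFT JOIN, turning it into an inner join

Fix: Move the right-table condition into the ON clause so unmatched parents are kept

Corrected query:
SELECT p.name, c.sales FROM authors p LEFT JOIN novels c ON c.author_id = p.id AND c.sales > 44044

Result:
name   | sales
-------+------
Borges | NULL 
Atwood | 45287
Atwood | 51695
Atwood | 55194
Orwell | 47457
Orwell | 60365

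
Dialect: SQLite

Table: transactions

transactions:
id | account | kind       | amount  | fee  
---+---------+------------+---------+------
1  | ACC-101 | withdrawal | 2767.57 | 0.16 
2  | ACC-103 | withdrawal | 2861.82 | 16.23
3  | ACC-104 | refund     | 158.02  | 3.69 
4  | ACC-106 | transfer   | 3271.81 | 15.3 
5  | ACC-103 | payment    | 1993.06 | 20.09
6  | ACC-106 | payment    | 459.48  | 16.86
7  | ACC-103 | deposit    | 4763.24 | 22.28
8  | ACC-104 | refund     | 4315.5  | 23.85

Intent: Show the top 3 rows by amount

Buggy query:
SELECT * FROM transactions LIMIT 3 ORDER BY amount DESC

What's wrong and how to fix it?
Bug: LIMIT must come after ORDER BY

Fix: Swap the clauses: ORDER BY first, then LIMIT

Corrected query:
SELECT * FROM transactions ORDER BY amount DESC LIMIT 3

Result:
id | account | kind     | amount  | fee  
---+---------+----------+---------+------
7  | ACC-103 | deposit  | 4763.24 | 22.28
8  | ACC-104 | refund   | 4315.5  | 23.85
4  | ACC-106 | transfer | 3271.81 | 15.3 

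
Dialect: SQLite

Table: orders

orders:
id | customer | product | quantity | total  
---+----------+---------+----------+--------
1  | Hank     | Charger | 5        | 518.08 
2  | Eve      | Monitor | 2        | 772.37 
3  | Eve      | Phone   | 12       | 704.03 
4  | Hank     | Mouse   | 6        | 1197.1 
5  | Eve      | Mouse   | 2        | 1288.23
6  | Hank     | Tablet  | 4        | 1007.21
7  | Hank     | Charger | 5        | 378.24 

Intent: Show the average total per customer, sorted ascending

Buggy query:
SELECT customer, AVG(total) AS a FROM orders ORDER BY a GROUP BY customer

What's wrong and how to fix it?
Bug: ORDER BY appears before GROUP BY; SQL clause order requires GROUP BY first

Fix: Reorder: SELECT … FROM … GROUP BY … ORDER BY …

Corrected query:
SELECT customer, AVG(total) AS a FROM orders GROUP BY customer ORDER BY a

Result:
customer | a         
---------+-----------
Hank     | 775.1575  
Eve      | 921.543333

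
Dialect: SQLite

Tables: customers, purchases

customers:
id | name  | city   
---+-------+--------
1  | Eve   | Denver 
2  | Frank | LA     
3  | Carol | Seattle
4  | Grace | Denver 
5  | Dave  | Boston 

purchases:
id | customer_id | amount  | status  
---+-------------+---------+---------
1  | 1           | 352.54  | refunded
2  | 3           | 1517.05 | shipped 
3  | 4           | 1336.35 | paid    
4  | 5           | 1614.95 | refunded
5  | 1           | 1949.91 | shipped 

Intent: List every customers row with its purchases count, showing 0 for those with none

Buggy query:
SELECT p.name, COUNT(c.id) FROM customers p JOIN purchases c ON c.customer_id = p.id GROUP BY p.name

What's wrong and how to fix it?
Bug: An inner join excludes parents with zero children

Fix: Use LEFT JOIN so parents without children still appear (COUNT(c.id) gives 0)

Corrected query:
SELECT p.name, COUNT(c.id) FROM customers p LEFT JOIN purchases c ON c.customer_id = p.id GROUP BY p.name

Result:
name  | COUNT(c.id)
------+------------
Carol | 1          
Dave  | 1          
Eve   | 2          
Frank | 0          
Grace | 1          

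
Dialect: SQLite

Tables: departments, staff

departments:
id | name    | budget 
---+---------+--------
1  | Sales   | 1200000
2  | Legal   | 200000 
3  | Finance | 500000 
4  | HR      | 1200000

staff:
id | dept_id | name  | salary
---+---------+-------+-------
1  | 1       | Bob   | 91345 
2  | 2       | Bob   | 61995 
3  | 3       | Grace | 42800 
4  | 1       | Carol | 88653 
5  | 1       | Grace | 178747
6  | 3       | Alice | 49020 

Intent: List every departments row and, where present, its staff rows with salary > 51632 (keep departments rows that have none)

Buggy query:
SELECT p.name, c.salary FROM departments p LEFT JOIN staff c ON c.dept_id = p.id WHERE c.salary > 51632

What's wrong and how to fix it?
Bug: A WHERE condition on the right-hand table after LEFT JOIN drops unmatched parents

Fix: Put 'c.salary > 51632' in the JOIN's ON clause instead of WHERE

Corrected query:
SELECT p.name, c.salary FROM departments p LEFT JOIN staff c ON c.dept_id = p.id AND c.salary > 51632

Result:
name    | salary
--------+-------
Sales   | 88653 
Sales   | 91345 
Sales   | 178747
Legal   | 61995 
Finance | NULL  
HR      | NULL  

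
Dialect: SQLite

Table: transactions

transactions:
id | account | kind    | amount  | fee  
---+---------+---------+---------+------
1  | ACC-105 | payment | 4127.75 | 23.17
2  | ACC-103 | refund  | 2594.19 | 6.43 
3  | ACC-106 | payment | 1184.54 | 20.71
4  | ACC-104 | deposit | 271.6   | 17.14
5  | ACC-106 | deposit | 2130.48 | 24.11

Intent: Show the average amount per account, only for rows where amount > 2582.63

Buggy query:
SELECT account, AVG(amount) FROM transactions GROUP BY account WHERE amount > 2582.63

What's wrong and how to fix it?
Bug: Row-level WHERE must come before GROUP BY in the clause order

Fix: Place WHERE between FROM and GROUP BY

Corrected query:
SELECT account, AVG(amount) FROM transactions WHERE amount > 2582.63 GROUP BY account

Result:
account | AVG(amount)
--------+------------
ACC-103 | 2594.19    
ACC-105 | 4127.75    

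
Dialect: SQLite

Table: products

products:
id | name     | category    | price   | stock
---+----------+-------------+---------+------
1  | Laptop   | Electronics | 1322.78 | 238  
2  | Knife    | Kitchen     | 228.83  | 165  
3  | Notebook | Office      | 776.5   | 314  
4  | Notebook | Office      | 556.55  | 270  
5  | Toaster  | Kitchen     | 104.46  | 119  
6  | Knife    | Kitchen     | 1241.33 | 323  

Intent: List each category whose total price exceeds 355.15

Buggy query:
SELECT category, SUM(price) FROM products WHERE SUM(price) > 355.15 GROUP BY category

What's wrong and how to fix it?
Bug: WHERE runs before GROUP BY, so aggregates aren't available there

Fix: Move the aggregate condition to a HAVING clause

Corrected query:
SELECT category, SUM(price) FROM products GROUP BY category HAVING SUM(price) > 355.15

Result:
category    | SUM(price)
------------+-----------
Electronics | 1322.78   
Kitchen     | 1574.62   
Office      | 1333.05   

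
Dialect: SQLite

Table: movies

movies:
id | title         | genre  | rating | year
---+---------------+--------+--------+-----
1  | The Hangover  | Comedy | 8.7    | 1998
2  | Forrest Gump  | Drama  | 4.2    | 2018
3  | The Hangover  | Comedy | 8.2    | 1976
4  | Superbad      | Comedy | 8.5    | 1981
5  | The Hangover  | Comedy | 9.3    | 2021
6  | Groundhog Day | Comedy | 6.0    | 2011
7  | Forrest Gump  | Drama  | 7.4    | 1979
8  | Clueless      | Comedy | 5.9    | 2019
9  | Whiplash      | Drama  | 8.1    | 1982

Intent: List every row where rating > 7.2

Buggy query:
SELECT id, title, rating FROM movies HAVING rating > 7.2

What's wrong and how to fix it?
Bug: This is a non-aggregate query (no GROUP BY, no aggregates), so in SQLite the HAVING clause is invalid here; a row-level condition belongs in WHERE

Fix: Use WHERE for row-level filtering

Corrected query:
SELECT id, title, rating FROM movies WHERE rating > 7.2

Result:
id | title        | rating
---+--------------+-------
1  | The Hangover | 8.7   
3  | The Hangover | 8.2   
4  | Superbad     | 8.5   
5  | The Hangover | 9.3   
7  | Forrest Gump | 7.4   
9  | Whiplash     | 8.1   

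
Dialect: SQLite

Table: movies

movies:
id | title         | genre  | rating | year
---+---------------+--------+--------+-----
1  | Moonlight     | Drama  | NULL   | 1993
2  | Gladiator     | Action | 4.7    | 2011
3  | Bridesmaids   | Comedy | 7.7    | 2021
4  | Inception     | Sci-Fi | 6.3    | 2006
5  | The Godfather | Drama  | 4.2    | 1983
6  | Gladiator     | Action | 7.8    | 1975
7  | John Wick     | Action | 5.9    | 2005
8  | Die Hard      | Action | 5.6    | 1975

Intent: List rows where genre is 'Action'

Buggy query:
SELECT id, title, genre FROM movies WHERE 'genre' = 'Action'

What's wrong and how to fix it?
Bug: Single quotes denote string literals in SQL; the column name is being compared as a constant string

Fix: Reference the column as genre without single quotes

Corrected query:
SELECT id, title, genre FROM movies WHERE genre = 'Action'

Result:
id | title     | genre 
---+-----------+-------
2  | Gladiator | Action
6  | Gladiator | Action
7  | John Wick | Action
8  | Die Hard  | Action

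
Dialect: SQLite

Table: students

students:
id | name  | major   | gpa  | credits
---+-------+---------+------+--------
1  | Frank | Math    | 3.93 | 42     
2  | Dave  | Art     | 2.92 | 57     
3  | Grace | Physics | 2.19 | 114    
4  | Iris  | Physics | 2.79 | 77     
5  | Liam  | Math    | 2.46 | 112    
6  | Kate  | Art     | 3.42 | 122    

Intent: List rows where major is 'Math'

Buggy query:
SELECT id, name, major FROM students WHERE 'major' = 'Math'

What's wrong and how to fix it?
Bug: 'major' in single quotes is a string literal, not the column; the comparison is literal-vs-literal and never true

Fix: Remove the quotes around the column name (or use double quotes for an identifier)

Corrected query:
SELECT id, name, major FROM students WHERE major = 'Math'

Result:
id | name  | major
---+-------+------
1  | Frank | Math 
5  | Liam  | Math 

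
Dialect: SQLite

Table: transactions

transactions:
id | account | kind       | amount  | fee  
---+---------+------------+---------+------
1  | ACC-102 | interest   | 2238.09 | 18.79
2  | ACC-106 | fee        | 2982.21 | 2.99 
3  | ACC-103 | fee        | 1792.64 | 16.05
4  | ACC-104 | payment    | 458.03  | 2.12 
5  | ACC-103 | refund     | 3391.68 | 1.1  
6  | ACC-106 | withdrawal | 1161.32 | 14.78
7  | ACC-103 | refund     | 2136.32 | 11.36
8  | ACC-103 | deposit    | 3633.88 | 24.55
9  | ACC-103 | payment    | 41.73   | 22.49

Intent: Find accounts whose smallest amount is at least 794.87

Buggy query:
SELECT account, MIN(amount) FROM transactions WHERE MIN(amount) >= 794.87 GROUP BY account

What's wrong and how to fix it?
Bug: Aggregates like MIN are computed per group after WHERE runs

Fix: Use HAVING for the per-group MIN condition

Corrected query:
SELECT account, MIN(amount) FROM transactions GROUP BY account HAVING MIN(amount) >= 794.87

Result:
account | MIN(amount)
--------+------------
ACC-102 | 2238.09    
ACC-106 | 1161.32    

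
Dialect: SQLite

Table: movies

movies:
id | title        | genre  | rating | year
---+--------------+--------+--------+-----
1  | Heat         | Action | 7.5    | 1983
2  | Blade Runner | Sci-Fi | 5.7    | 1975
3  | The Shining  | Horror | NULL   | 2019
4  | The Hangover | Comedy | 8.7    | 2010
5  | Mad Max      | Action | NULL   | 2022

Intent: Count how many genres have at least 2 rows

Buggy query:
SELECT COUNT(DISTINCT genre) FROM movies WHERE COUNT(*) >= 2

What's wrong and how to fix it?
Bug: COUNT(*) cannot appear in WHERE; the per-group count doesn't exist yet

Fix: Group first with HAVING COUNT(*) >= 2, then COUNT the resulting groups

Corrected query:
SELECT COUNT(*) FROM (SELECT genre FROM movies GROUP BY genre HAVING COUNT(*) >= 2)

Result:
COUNT(*)
--------
1       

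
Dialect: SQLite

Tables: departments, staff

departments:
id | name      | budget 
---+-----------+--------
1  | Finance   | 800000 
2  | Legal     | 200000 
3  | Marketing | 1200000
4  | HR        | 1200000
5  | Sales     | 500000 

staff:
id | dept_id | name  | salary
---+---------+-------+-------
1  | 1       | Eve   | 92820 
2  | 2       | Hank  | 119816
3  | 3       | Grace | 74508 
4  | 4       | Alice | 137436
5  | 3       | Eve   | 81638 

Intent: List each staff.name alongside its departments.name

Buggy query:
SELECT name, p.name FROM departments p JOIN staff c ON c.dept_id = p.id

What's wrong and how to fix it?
Bug: 'name' exists in both joined tables, so the database can't tell which one is meant

Fix: Prefix ambiguous columns with the table alias

Corrected query:
SELECT c.name, p.name FROM departments p JOIN staff c ON c.dept_id = p.id

Result:
name  | name     
------+----------
Eve   | Finance  
Hank  | Legal    
Grace | Marketing
Alice | HR       
Eve   | Marketing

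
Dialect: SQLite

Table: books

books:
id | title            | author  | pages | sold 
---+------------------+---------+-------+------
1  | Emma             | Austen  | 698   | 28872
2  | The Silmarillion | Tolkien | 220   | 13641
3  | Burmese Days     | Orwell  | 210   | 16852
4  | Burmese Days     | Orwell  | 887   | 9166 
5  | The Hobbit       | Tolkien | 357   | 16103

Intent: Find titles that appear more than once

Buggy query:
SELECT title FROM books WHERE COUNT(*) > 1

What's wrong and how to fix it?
Bug: COUNT(*) is an aggregate and cannot be used in WHERE

Fix: GROUP BY title, then filter groups with HAVING COUNT(*) > 1

Corrected query:
SELECT title FROM books GROUP BY title HAVING COUNT(*) > 1

Result:
title       
------------
Burmese Days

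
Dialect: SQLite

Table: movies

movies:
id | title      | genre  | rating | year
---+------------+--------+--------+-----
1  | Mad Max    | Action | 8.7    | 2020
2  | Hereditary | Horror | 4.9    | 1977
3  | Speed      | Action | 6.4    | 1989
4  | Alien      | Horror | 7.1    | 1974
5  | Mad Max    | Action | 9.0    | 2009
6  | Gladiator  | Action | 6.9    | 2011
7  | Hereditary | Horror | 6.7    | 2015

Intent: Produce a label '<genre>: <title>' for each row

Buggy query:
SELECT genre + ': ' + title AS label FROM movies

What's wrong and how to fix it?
Bug: SQLite uses || for string concatenation; + coerces text to numbers (yielding 0)

Fix: Replace + with || to concatenate text

Corrected query:
SELECT genre || ': ' || title AS label FROM movies

Result:
label             
------------------
Action: Mad Max   
Horror: Hereditary
Action: Speed     
Horror: Alien     
Action: Mad Max   
Action: Gladiator 
Horror: Hereditary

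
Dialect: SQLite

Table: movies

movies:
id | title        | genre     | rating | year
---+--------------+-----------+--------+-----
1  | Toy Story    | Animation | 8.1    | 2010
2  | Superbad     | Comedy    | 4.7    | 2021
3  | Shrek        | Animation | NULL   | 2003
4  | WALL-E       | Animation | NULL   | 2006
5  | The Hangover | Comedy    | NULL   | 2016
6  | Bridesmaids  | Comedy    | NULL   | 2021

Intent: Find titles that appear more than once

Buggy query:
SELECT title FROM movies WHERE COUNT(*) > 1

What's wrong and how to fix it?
Bug: WHERE can't reference COUNT(*); aggregates are computed after WHERE

Fix: GROUP BY title, then filter groups with HAVING COUNT(*) > 1

Corrected query:
SELECT title FROM movies GROUP BY title HAVING COUNT(*) > 1

Result:
(no rows)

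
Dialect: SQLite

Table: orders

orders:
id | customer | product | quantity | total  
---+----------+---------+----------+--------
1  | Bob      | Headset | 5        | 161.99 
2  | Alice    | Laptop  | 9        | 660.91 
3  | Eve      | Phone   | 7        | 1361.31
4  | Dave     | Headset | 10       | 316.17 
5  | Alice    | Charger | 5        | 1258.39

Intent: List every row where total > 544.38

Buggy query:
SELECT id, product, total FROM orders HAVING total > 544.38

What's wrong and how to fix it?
Bug: This is a non-aggregate query (no GROUP BY, no aggregates), so in SQLite the HAVING clause is invalid here; a row-level condition belongs in WHERE

Fix: Use WHERE for row-level filtering

Corrected query:
SELECT id, product, total FROM orders WHERE total > 544.38

Result:
id | product | total  
---+---------+--------
2  | Laptop  | 660.91 
3  | Phone   | 1361.31
5  | Charger | 1258.39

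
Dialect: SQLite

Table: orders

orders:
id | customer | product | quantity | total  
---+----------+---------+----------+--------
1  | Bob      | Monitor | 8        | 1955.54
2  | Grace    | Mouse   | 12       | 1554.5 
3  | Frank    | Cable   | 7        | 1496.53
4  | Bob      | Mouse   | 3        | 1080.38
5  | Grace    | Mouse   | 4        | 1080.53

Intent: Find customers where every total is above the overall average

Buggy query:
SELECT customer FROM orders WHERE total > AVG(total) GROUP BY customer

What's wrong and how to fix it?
Bug: WHERE evaluates per row before aggregation, so AVG() is unavailable

Fix: Compute the overall average in a scalar subquery and compare each group's MIN against it in HAVING

Corrected query:
SELECT customer FROM orders GROUP BY customer HAVING MIN(total) > (SELECT AVG(total) FROM orders)

Result:
customer
--------
Frank   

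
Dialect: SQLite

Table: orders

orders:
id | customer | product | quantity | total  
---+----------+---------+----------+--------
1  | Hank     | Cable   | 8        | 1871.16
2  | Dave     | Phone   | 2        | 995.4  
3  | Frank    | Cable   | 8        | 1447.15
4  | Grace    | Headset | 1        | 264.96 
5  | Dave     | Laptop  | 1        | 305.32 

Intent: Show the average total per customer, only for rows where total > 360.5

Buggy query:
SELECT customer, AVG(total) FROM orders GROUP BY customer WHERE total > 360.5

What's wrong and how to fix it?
Bug: Row-level WHERE must come before GROUP BY in the clause order

Fix: Move the WHERE clause before GROUP BY

Corrected query:
SELECT customer, AVG(total) FROM orders WHERE total > 360.5 GROUP BY customer

Result:
customer | AVG(total)
---------+-----------
Dave     | 995.4     
Frank    | 1447.15   
Hank     | 1871.16   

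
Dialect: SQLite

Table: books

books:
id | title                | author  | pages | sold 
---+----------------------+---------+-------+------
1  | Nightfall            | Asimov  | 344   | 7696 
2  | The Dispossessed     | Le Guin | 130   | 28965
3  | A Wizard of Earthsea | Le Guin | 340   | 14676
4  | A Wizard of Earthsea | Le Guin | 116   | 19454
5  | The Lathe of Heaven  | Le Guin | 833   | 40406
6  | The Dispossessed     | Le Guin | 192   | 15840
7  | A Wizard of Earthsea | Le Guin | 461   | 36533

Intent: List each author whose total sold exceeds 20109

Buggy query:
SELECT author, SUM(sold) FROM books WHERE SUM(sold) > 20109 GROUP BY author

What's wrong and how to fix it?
Bug: WHERE runs before GROUP BY, so aggregates aren't available there

Fix: Move the aggregate condition to a HAVING clause

Corrected query:
SELECT author, SUM(sold) FROM books GROUP BY author HAVING SUM(sold) > 20109

Result:
author  | SUM(sold)
--------+----------
Le Guin | 155874   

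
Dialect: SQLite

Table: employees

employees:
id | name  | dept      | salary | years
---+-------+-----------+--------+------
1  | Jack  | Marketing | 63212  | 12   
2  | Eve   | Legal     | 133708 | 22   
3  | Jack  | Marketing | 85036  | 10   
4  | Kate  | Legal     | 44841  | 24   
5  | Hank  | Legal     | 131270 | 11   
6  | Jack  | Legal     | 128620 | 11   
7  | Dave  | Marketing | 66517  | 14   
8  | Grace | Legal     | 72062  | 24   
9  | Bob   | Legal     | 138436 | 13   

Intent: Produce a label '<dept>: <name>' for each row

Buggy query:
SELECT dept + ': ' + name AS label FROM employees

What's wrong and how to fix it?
Bug: '+' is numeric addition; on text columns SQLite converts them to 0 instead of concatenating

Fix: Replace + with || to concatenate text

Corrected query:
SELECT dept || ': ' || name AS label FROM employees

Result:
label          
---------------
Marketing: Jack
Legal: Eve     
Marketing: Jack
Legal: Kate    
Legal: Hank    
Legal: Jack    
Marketing: Dave
Legal: Grace   
Legal: Bob     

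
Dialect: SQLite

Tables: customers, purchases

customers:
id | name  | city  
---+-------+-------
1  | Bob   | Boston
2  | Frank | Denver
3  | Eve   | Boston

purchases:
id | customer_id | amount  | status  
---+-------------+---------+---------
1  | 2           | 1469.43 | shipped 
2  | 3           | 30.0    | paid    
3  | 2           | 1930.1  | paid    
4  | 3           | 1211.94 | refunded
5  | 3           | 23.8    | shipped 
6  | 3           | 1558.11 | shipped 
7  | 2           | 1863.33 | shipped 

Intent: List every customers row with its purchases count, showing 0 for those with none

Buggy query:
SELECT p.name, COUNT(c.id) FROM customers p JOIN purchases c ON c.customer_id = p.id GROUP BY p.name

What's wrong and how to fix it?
Bug: An inner join excludes parents with zero children

Fix: Use LEFT JOIN so parents without children still appear (COUNT(c.id) gives 0)

Corrected query:
SELECT p.name, COUNT(c.id) FROM customers p LEFT JOIN purchases c ON c.customer_id = p.id GROUP BY p.name

Result:
name  | COUNT(c.id)
------+------------
Bob   | 0          
Eve   | 4          
Frank | 3          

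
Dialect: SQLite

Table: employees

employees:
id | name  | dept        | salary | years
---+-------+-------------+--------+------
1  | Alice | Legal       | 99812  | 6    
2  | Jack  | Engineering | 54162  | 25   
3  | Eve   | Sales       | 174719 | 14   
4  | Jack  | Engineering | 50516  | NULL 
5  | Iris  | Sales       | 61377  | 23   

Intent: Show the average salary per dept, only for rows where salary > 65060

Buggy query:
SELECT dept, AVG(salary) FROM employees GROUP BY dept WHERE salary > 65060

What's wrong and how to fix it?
Bug: Row-level WHERE must come before GROUP BY in the clause order

Fix: Place WHERE between FROM and GROUP BY

Corrected query:
SELECT dept, AVG(salary) FROM employees WHERE salary > 65060 GROUP BY dept

Result:
dept  | AVG(salary)
------+------------
Legal | 99812      
Sales | 174719     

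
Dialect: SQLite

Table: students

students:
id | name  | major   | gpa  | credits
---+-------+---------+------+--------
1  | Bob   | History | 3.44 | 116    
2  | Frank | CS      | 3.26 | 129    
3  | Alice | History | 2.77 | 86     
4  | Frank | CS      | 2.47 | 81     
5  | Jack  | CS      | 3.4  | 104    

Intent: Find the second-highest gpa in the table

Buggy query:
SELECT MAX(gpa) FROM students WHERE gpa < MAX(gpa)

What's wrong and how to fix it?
Bug: MAX(gpa) on the right of the comparison is an aggregate-in-WHERE error

Fix: Put the inner MAX in a scalar subquery

Corrected query:
SELECT MAX(gpa) FROM students WHERE gpa < (SELECT MAX(gpa) FROM students)

Result:
MAX(gpa)
--------
3.4     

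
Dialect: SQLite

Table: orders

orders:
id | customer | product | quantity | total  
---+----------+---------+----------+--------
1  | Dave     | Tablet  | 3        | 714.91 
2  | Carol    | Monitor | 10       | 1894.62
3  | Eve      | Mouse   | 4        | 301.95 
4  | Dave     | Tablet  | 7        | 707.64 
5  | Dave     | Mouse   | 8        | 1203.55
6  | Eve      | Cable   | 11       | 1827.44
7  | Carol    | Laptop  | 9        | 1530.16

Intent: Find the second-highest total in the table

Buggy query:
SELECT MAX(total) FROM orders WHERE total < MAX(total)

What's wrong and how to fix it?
Bug: MAX(total) on the right of the comparison is an aggregate-in-WHERE error

Fix: Put the inner MAX in a scalar subquery

Corrected query:
SELECT MAX(total) FROM orders WHERE total < (SELECT MAX(total) FROM orders)

Result:
MAX(total)
----------
1827.44   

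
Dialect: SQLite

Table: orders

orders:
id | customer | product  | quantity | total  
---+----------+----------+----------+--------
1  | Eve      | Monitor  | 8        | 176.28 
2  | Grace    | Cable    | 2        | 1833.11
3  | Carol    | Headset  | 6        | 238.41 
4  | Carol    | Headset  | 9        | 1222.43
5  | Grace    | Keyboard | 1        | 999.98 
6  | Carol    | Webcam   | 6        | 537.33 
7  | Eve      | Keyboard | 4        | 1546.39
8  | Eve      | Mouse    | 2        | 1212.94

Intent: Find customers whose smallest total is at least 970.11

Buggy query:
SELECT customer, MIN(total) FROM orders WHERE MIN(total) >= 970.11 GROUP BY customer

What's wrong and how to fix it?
Bug: MIN() in WHERE is a misuse of aggregate

Fix: Use HAVING for the per-group MIN condition

Corrected query:
SELECT customer, MIN(total) FROM orders GROUP BY customer HAVING MIN(total) >= 970.11

Result:
customer | MIN(total)
---------+-----------
Grace    | 999.98    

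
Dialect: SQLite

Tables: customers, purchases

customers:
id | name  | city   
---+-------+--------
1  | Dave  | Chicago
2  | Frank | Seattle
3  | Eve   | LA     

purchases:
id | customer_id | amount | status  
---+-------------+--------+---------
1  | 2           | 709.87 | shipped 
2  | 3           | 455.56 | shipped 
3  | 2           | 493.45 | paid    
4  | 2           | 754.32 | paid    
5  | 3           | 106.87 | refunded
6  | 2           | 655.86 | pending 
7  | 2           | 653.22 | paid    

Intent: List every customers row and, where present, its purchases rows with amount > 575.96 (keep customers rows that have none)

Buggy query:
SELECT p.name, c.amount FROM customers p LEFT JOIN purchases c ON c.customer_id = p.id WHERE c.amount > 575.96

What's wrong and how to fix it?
Bug: Filtering c.amount in WHERE discards the NULL rows produced by LEFT JOIN, turning it into an inner join

Fix: Move the right-table condition into the ON clause so unmatched parents are kept

Corrected query:
SELECT p.name, c.amount FROM customers p LEFT JOIN purchases c ON c.customer_id = p.id AND c.amount > 575.96

Result:
name  | amount
------+-------
Dave  | NULL  
Frank | 653.22
Frank | 655.86
Frank | 709.87
Frank | 754.32
Eve   | NULL  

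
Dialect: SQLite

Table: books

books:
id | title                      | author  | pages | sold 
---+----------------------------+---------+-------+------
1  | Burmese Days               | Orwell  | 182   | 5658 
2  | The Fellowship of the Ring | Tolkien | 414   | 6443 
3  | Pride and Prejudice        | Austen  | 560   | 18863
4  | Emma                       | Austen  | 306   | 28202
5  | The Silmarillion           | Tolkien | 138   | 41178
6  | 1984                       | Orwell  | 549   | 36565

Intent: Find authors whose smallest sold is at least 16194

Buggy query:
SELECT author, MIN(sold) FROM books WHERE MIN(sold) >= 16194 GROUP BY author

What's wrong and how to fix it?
Bug: MIN() in WHERE is a misuse of aggregate

Fix: Use HAVING for the per-group MIN condition

Corrected query:
SELECT author, MIN(sold) FROM books GROUP BY author HAVING MIN(sold) >= 16194

Result:
author | MIN(sold)
-------+----------
Austen | 18863    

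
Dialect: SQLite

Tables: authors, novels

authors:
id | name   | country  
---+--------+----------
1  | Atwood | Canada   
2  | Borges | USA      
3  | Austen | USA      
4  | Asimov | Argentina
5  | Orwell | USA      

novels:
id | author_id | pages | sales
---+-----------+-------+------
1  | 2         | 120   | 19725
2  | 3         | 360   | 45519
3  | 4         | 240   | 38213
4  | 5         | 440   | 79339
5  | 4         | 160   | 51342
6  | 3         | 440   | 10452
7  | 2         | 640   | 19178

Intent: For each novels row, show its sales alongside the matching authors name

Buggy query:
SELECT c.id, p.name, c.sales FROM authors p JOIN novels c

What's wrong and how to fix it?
Bug: Missing join condition: each novels row is matched to all authors rows instead of just its own

Fix: Specify the join condition linking the foreign key to the parent id

Corrected query:
SELECT c.id, p.name, c.sales FROM authors p JOIN novels c ON c.author_id = p.id

Result:
id | name   | sales
---+--------+------
1  | Borges | 19725
2  | Austen | 45519
3  | Asimov | 38213
4  | Orwell | 79339
5  | Asimov | 51342
6  | Austen | 10452
7  | Borges | 19178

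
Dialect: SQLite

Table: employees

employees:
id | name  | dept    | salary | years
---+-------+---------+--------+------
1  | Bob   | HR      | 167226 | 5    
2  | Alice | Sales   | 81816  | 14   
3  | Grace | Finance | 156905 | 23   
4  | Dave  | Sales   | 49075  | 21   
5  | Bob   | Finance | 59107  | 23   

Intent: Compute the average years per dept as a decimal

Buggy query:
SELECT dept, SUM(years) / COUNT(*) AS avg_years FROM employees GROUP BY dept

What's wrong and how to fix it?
Bug: Both operands are integers, so '/' performs integer division and truncates

Fix: Multiply by 1.0 (or CAST to REAL) to force floating-point division

Corrected query:
SELECT dept, SUM(years) * 1.0 / COUNT(*) AS avg_years FROM employees GROUP BY dept

Result:
dept    | avg_years
--------+----------
Finance | 23       
HR      | 5        
Sales   | 17.5     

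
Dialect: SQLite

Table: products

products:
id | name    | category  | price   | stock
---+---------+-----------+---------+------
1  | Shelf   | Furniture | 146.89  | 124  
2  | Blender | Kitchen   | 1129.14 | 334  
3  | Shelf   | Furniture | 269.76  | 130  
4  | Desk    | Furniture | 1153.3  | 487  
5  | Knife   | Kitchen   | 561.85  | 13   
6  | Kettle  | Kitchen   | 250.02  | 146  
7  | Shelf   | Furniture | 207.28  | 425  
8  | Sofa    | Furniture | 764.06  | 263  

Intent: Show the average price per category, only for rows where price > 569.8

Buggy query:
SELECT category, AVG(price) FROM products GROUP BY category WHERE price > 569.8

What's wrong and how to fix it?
Bug: WHERE cannot follow GROUP BY

Fix: Place WHERE between FROM and GROUP BY

Corrected query:
SELECT category, AVG(price) FROM products WHERE price > 569.8 GROUP BY category

Result:
category  | AVG(price)
----------+-----------
Furniture | 958.68    
Kitchen   | 1129.14   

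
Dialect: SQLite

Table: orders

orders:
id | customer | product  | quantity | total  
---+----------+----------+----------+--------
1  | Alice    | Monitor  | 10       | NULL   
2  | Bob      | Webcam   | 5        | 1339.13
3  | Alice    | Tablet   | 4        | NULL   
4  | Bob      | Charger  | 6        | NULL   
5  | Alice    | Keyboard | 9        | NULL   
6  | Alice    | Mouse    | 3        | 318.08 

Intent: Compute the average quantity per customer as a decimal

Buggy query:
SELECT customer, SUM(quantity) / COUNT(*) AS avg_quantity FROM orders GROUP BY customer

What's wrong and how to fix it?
Bug: Both operands are integers, so '/' performs integer division and truncates

Fix: Multiply by 1.0 (or CAST to REAL) to force floating-point division

Corrected query:
SELECT customer, SUM(quantity) * 1.0 / COUNT(*) AS avg_quantity FROM orders GROUP BY customer

Result:
customer | avg_quantity
---------+-------------
Alice    | 6.5         
Bob      | 5.5         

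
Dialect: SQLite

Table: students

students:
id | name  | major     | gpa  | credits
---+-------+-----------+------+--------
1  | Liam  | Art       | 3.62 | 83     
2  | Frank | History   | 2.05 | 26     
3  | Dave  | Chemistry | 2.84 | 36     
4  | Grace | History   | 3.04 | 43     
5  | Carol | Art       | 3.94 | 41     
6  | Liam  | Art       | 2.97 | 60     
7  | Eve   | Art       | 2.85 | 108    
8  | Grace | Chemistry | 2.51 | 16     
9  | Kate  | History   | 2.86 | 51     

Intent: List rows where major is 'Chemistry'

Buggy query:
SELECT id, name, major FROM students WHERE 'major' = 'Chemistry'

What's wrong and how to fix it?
Bug: Single quotes denote string literals in SQL; the column name is being compared as a constant string

Fix: Reference the column as major without single quotes

Corrected query:
SELECT id, name, major FROM students WHERE major = 'Chemistry'

Result:
id | name  | major    
---+-------+----------
3  | Dave  | Chemistry
8  | Grace | Chemistry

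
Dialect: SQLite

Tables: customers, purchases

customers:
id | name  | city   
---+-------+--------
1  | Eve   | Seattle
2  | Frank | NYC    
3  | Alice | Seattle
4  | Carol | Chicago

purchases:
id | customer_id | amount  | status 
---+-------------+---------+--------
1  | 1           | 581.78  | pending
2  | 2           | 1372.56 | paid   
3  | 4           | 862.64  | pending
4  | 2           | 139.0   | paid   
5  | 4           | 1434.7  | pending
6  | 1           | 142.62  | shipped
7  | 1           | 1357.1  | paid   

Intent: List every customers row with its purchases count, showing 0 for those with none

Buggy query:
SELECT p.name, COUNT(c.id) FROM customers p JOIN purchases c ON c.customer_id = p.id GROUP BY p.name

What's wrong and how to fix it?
Bug: An inner join excludes parents with zero children

Fix: Switch to LEFT JOIN to retain unmatched parent rows

Corrected query:
SELECT p.name, COUNT(c.id) FROM customers p LEFT JOIN purchases c ON c.customer_id = p.id GROUP BY p.name

Result:
name  | COUNT(c.id)
------+------------
Alice | 0          
Carol | 2          
Eve   | 3          
Frank | 2          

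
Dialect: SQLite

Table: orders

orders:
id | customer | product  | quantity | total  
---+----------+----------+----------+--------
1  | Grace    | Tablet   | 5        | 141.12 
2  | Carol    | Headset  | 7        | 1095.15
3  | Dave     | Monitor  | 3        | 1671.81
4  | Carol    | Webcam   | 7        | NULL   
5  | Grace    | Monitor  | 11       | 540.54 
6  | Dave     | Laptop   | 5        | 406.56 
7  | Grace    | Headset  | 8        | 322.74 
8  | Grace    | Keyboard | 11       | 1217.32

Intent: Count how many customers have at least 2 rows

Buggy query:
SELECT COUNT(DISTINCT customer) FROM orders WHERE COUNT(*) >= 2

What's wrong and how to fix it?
Bug: COUNT(*) cannot appear in WHERE; the per-group count doesn't exist yet

Fix: Use a subquery that GROUPs and filters with HAVING, then count its rows

Corrected query:
SELECT COUNT(*) FROM (SELECT customer FROM orders GROUP BY customer HAVING COUNT(*) >= 2)

Result:
COUNT(*)
--------
3       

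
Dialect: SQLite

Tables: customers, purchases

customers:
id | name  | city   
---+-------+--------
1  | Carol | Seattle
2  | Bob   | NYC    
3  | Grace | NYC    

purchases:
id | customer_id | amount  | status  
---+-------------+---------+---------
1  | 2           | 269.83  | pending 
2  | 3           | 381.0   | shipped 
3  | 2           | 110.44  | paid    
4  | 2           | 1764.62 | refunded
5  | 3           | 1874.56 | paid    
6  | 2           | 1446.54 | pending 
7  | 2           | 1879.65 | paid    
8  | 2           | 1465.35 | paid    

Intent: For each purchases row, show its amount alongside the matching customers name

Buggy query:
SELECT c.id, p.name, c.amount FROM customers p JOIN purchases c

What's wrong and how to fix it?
Bug: JOIN with no ON clause produces a cartesian product; every purchases row pairs with every customers row

Fix: Specify the join condition linking the foreign key to the parent id

Corrected query:
SELECT c.id, p.name, c.amount FROM customers p JOIN purchases c ON c.customer_id = p.id

Result:
id | name  | amount 
---+-------+--------
1  | Bob   | 269.83 
2  | Grace | 381    
3  | Bob   | 110.44 
4  | Bob   | 1764.62
5  | Grace | 1874.56
6  | Bob   | 1446.54
7  | Bob   | 1879.65
8  | Bob   | 1465.35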